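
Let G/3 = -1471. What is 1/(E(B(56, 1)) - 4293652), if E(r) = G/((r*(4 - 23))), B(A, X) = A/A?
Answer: -19/81574975 ≈ -2.3291e-7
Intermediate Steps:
G = -4413 (G = 3*(-1471) = -4413)
B(A, X) = 1
E(r) = 4413/(19*r) (E(r) = -4413*1/(r*(4 - 23)) = -4413*(-1/(19*r)) = -(-4413)/(19*r) = 4413/(19*r))
1/(E(B(56, 1)) - 4293652) = 1/((4413/19)/1 - 4293652) = 1/((4413/19)*1 - 4293652) = 1/(4413/19 - 4293652) = 1/(-81574975/19) = -19/81574975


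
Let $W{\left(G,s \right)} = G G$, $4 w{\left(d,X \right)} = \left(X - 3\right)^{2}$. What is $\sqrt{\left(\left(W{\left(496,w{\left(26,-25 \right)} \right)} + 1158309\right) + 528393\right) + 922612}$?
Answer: $\sqrt{2855330} \approx 1689.8$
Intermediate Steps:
$w{\left(d,X \right)} = \frac{\left(-3 + X\right)^{2}}{4}$ ($w{\left(d,X \right)} = \frac{\left(X - 3\right)^{2}}{4} = \frac{\left(-3 + X\right)^{2}}{4}$)
$W{\left(G,s \right)} = G^{2}$
$\sqrt{\left(\left(W{\left(496,w{\left(26,-25 \right)} \right)} + 1158309\right) + 528393\right) + 922612} = \sqrt{\left(\left(496^{2} + 1158309\right) + 528393\right) + 922612} = \sqrt{\left(\left(246016 + 1158309\right) + 528393\right) + 922612} = \sqrt{\left(1404325 + 528393\right) + 922612} = \sqrt{1932718 + 922612} = \sqrt{2855330}$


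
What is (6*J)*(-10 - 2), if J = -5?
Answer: 360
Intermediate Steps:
(6*J)*(-10 - 2) = (6*(-5))*(-10 - 2) = -30*(-12) = 360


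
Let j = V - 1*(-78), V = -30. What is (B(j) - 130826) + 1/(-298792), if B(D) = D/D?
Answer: -39089463401/298792 ≈ -1.3083e+5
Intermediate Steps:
j = 48 (j = -30 - 1*(-78) = -30 + 78 = 48)
B(D) = 1
(B(j) - 130826) + 1/(-298792) = (1 - 130826) + 1/(-298792) = -130825 - 1/298792 = -39089463401/298792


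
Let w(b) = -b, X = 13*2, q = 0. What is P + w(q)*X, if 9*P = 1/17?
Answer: 1/153 ≈ 0.0065359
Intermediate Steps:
X = 26
P = 1/153 (P = (⅑)/17 = (⅑)*(1/17) = 1/153 ≈ 0.0065359)
P + w(q)*X = 1/153 - 1*0*26 = 1/153 + 0*26 = 1/153 + 0 = 1/153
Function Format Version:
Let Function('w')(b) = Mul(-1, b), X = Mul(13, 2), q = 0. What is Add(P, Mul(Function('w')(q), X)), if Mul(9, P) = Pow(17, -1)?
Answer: Rational(1, 153) ≈ 0.0065359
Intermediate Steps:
X = 26
P = Rational(1, 153) (P = Mul(Rational(1, 9), Pow(17, -1)) = Mul(Rational(1, 9), Rational(1, 17)) = Rational(1, 153) ≈ 0.0065359)
Add(P, Mul(Function('w')(q), X)) = Add(Rational(1, 153), Mul(Mul(-1, 0), 26)) = Add(Rational(1, 153), Mul(0, 26)) = Add(Rational(1, 153), 0) = Rational(1, 153)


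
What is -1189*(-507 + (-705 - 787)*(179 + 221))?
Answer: 710198023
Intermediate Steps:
-1189*(-507 + (-705 - 787)*(179 + 221)) = -1189*(-507 - 1492*400) = -1189*(-507 - 596800) = -1189*(-597307) = 710198023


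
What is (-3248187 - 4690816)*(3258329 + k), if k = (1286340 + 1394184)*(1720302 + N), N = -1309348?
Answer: -8745409756114229675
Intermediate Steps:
k = 1101572059896 (k = (1286340 + 1394184)*(1720302 - 1309348) = 2680524*410954 = 1101572059896)
(-3248187 - 4690816)*(3258329 + k) = (-3248187 - 4690816)*(3258329 + 1101572059896) = -7939003*1101575318225 = -8745409756114229675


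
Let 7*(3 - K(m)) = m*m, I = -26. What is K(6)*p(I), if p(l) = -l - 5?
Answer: -45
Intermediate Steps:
p(l) = -5 - l
K(m) = 3 - m²/7 (K(m) = 3 - m*m/7 = 3 - m²/7)
K(6)*p(I) = (3 - ⅐*6²)*(-5 - 1*(-26)) = (3 - ⅐*36)*(-5 + 26) = (3 - 36/7)*21 = -15/7*21 = -45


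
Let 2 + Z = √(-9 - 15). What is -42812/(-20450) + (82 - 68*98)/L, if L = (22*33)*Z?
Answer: 47478589/17321150 + 1097*I*√6/1694 ≈ 2.7411 + 1.5862*I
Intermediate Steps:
Z = -2 + 2*I*√6 (Z = -2 + √(-9 - 15) = -2 + √(-24) = -2 + 2*I*√6 ≈ -2.0 + 4.899*I)
L = -1452 + 1452*I*√6 (L = (22*33)*(-2 + 2*I*√6) = 726*(-2 + 2*I*√6) = -1452 + 1452*I*√6 ≈ -1452.0 + 3556.7*I)
-42812/(-20450) + (82 - 68*98)/L = -42812/(-20450) + (82 - 68*98)/(-1452 + 1452*I*√6) = -42812*(-1/20450) + (82 - 6664)/(-1452 + 1452*I*√6) = 21406/10225 - 6582/(-1452 + 1452*I*√6)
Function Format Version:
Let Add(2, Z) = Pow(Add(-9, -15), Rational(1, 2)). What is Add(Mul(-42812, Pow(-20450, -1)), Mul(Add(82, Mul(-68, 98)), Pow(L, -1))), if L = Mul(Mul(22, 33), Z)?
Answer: Add(Rational(47478589, 17321150), Mul(Rational(1097, 1694), I, Pow(6, Rational(1, 2)))) ≈ Add(2.7411, Mul(1.5862, I))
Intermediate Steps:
Z = Add(-2, Mul(2, I, Pow(6, Rational(1, 2)))) (Z = Add(-2, Pow(Add(-9, -15), Rational(1, 2))) = Add(-2, Pow(-24, Rational(1, 2))) = Add(-2, Mul(2, I, Pow(6, Rational(1, 2)))) ≈ Add(-2.0000, Mul(4.8990, I)))
L = Add(-1452, Mul(1452, I, Pow(6, Rational(1, 2)))) (L = Mul(Mul(22, 33), Add(-2, Mul(2, I, Pow(6, Rational(1, 2))))) = Mul(726, Add(-2, Mul(2, I, Pow(6, Rational(1, 2))))) = Add(-1452, Mul(1452, I, Pow(6, Rational(1, 2)))) ≈ Add(-1452.0, Mul(3556.7, I)))
Add(Mul(-42812, Pow(-20450, -1)), Mul(Add(82, Mul(-68, 98)), Pow(L, -1))) = Add(Mul(-42812, Pow(-20450, -1)), Mul(Add(82, Mul(-68, 98)), Pow(Add(-1452, Mul(1452, I, Pow(6, Rational(1, 2)))), -1))) = Add(Mul(-42812, Rational(-1, 20450)), Mul(Add(82, -6664), Pow(Add(-1452, Mul(1452, I, Pow(6, Rational(1, 2)))), -1))) = Add(Rational(21406, 10225), Mul(-6582, Pow(Add(-1452, Mul(1452, I, Pow(6, Rational(1, 2)))), -1)))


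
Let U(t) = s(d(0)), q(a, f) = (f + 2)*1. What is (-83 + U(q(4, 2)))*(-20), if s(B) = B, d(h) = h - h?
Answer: 1660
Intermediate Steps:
d(h) = 0
q(a, f) = 2 + f (q(a, f) = (2 + f)*1 = 2 + f)
U(t) = 0
(-83 + U(q(4, 2)))*(-20) = (-83 + 0)*(-20) = -83*(-20) = 1660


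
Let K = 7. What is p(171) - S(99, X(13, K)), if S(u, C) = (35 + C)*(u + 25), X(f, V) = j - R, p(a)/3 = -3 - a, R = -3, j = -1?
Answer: -5110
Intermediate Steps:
p(a) = -9 - 3*a (p(a) = 3*(-3 - a) = -9 - 3*a)
X(f, V) = 2 (X(f, V) = -1 - 1*(-3) = -1 + 3 = 2)
S(u, C) = (25 + u)*(35 + C) (S(u, C) = (35 + C)*(25 + u) = (25 + u)*(35 + C))
p(171) - S(99, X(13, K)) = (-9 - 3*171) - (875 + 25*2 + 35*99 + 2*99) = (-9 - 513) - (875 + 50 + 3465 + 198) = -522 - 1*4588 = -522 - 4588 = -5110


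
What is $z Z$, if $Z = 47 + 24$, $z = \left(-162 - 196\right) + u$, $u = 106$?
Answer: $-17892$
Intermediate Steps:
$z = -252$ ($z = \left(-162 - 196\right) + 106 = -358 + 106 = -252$)
$Z = 71$
$z Z = \left(-252\right) 71 = -17892$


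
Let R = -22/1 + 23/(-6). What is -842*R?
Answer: 65255/3 ≈ 21752.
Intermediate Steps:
R = -155/6 (R = -22*1 + 23*(-⅙) = -22 - 23/6 = -155/6 ≈ -25.833)
-842*R = -842*(-155/6) = 65255/3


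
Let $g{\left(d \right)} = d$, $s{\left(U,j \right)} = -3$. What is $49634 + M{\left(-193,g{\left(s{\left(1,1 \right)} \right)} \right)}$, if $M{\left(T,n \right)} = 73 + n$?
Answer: $49704$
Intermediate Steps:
$49634 + M{\left(-193,g{\left(s{\left(1,1 \right)} \right)} \right)} = 49634 + \left(73 - 3\right) = 49634 + 70 = 49704$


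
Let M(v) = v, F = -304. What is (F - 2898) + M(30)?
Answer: -3172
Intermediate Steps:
(F - 2898) + M(30) = (-304 - 2898) + 30 = -3202 + 30 = -3172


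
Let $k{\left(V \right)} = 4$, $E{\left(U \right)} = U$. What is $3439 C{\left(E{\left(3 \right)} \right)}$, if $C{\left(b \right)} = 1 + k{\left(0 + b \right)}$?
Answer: $17195$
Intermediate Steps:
$C{\left(b \right)} = 5$ ($C{\left(b \right)} = 1 + 4 = 5$)
$3439 C{\left(E{\left(3 \right)} \right)} = 3439 \cdot 5 = 17195$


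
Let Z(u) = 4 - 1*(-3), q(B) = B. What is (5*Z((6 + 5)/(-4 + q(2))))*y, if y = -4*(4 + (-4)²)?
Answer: -2800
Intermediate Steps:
Z(u) = 7 (Z(u) = 4 + 3 = 7)
y = -80 (y = -4*(4 + 16) = -4*20 = -80)
(5*Z((6 + 5)/(-4 + q(2))))*y = (5*7)*(-80) = 35*(-80) = -2800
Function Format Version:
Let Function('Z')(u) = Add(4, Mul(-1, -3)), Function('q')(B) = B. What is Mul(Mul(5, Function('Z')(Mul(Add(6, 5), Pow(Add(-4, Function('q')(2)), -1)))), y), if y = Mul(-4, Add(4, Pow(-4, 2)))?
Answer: -2800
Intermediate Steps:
Function('Z')(u) = 7 (Function('Z')(u) = Add(4, 3) = 7)
y = -80 (y = Mul(-4, Add(4, 16)) = Mul(-4, 20) = -80)
Mul(Mul(5, Function('Z')(Mul(Add(6, 5), Pow(Add(-4, Function('q')(2)), -1)))), y) = Mul(Mul(5, 7), -80) = Mul(35, -80) = -2800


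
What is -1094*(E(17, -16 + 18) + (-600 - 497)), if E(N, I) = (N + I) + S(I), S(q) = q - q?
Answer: 1179332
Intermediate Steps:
S(q) = 0
E(N, I) = I + N (E(N, I) = (N + I) + 0 = (I + N) + 0 = I + N)
-1094*(E(17, -16 + 18) + (-600 - 497)) = -1094*(((-16 + 18) + 17) + (-600 - 497)) = -1094*((2 + 17) - 1097) = -1094*(19 - 1097) = -1094*(-1078) = 1179332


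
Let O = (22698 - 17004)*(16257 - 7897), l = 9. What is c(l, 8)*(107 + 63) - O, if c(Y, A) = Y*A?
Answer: -47589600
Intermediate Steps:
c(Y, A) = A*Y
O = 47601840 (O = 5694*8360 = 47601840)
c(l, 8)*(107 + 63) - O = (8*9)*(107 + 63) - 1*47601840 = 72*170 - 47601840 = 12240 - 47601840 = -47589600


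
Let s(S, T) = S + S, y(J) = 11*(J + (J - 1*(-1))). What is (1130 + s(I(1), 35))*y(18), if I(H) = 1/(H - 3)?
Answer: 459503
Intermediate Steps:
I(H) = 1/(-3 + H)
y(J) = 11 + 22*J (y(J) = 11*(J + (J + 1)) = 11*(J + (1 + J)) = 11*(1 + 2*J) = 11 + 22*J)
s(S, T) = 2*S
(1130 + s(I(1), 35))*y(18) = (1130 + 2/(-3 + 1))*(11 + 22*18) = (1130 + 2/(-2))*(11 + 396) = (1130 + 2*(-1/2))*407 = (1130 - 1)*407 = 1129*407 = 459503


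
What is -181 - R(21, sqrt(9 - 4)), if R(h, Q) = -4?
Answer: -177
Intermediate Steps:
-181 - R(21, sqrt(9 - 4)) = -181 - 1*(-4) = -181 + 4 = -177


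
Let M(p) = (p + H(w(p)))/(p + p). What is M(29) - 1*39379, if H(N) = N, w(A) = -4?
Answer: -2283957/58 ≈ -39379.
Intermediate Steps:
M(p) = (-4 + p)/(2*p) (M(p) = (p - 4)/(p + p) = (-4 + p)/((2*p)) = (-4 + p)*(1/(2*p)) = (-4 + p)/(2*p))
M(29) - 1*39379 = (1/2)*(-4 + 29)/29 - 1*39379 = (1/2)*(1/29)*25 - 39379 = 25/58 - 39379 = -2283957/58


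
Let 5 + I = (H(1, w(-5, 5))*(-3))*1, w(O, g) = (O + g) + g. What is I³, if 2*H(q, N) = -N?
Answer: 125/8 ≈ 15.625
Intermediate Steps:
w(O, g) = O + 2*g
H(q, N) = -N/2 (H(q, N) = (-N)/2 = -N/2)
I = 5/2 (I = -5 + (-(-5 + 2*5)/2*(-3))*1 = -5 + (-(-5 + 10)/2*(-3))*1 = -5 + (-½*5*(-3))*1 = -5 - 5/2*(-3)*1 = -5 + (15/2)*1 = -5 + 15/2 = 5/2 ≈ 2.5000)
I³ = (5/2)³ = 125/8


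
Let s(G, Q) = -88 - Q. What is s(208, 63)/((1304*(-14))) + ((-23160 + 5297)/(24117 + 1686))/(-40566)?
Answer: 79190753063/9554501217744 ≈ 0.0082883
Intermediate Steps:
s(208, 63)/((1304*(-14))) + ((-23160 + 5297)/(24117 + 1686))/(-40566) = (-88 - 1*63)/((1304*(-14))) + ((-23160 + 5297)/(24117 + 1686))/(-40566) = (-88 - 63)/(-18256) - 17863/25803*(-1/40566) = -151*(-1/18256) - 17863*1/25803*(-1/40566) = 151/18256 - 17863/25803*(-1/40566) = 151/18256 + 17863/1046724498 = 79190753063/9554501217744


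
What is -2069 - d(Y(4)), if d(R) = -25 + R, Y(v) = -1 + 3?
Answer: -2046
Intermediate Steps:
Y(v) = 2
-2069 - d(Y(4)) = -2069 - (-25 + 2) = -2069 - 1*(-23) = -2069 + 23 = -2046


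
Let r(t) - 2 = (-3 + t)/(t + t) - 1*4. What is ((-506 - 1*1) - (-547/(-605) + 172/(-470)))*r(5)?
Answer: 129886632/142175 ≈ 913.57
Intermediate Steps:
r(t) = -2 + (-3 + t)/(2*t) (r(t) = 2 + ((-3 + t)/(t + t) - 1*4) = 2 + ((-3 + t)/((2*t)) - 4) = 2 + ((-3 + t)*(1/(2*t)) - 4) = 2 + ((-3 + t)/(2*t) - 4) = 2 + (-4 + (-3 + t)/(2*t)) = -2 + (-3 + t)/(2*t))
((-506 - 1*1) - (-547/(-605) + 172/(-470)))*r(5) = ((-506 - 1*1) - (-547/(-605) + 172/(-470)))*((3/2)*(-1 - 1*5)/5) = ((-506 - 1) - (-547*(-1/605) + 172*(-1/470)))*((3/2)*(⅕)*(-1 - 5)) = (-507 - (547/605 - 86/235))*((3/2)*(⅕)*(-6)) = (-507 - 1*15303/28435)*(-9/5) = (-507 - 15303/28435)*(-9/5) = -14431848/28435*(-9/5) = 129886632/142175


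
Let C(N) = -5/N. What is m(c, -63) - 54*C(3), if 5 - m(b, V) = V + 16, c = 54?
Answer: 142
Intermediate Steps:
m(b, V) = -11 - V (m(b, V) = 5 - (V + 16) = 5 - (16 + V) = 5 + (-16 - V) = -11 - V)
m(c, -63) - 54*C(3) = (-11 - 1*(-63)) - 54*(-5/3) = (-11 + 63) - 54*(-5*1/3) = 52 - 54*(-5)/3 = 52 - 1*(-90) = 52 + 90 = 142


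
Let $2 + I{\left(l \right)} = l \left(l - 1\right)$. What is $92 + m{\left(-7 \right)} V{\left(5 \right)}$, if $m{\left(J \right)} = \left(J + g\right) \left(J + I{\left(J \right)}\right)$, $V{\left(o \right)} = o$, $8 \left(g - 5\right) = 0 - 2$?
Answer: $- \frac{1747}{4} \approx -436.75$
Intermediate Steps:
$I{\left(l \right)} = -2 + l \left(-1 + l\right)$ ($I{\left(l \right)} = -2 + l \left(l - 1\right) = -2 + l \left(-1 + l\right)$)
$g = \frac{19}{4}$ ($g = 5 + \frac{0 - 2}{8} = 5 + \frac{1}{8} \left(-2\right) = 5 - \frac{1}{4} = \frac{19}{4} \approx 4.75$)
$m{\left(J \right)} = \left(-2 + J^{2}\right) \left(\frac{19}{4} + J\right)$ ($m{\left(J \right)} = \left(J + \frac{19}{4}\right) \left(J - \left(2 + J - J^{2}\right)\right) = \left(\frac{19}{4} + J\right) \left(-2 + J^{2}\right) = \left(-2 + J^{2}\right) \left(\frac{19}{4} + J\right)$)
$92 + m{\left(-7 \right)} V{\left(5 \right)} = 92 + \left(- \frac{19}{2} + \left(-7\right)^{3} - -14 + \frac{19 \left(-7\right)^{2}}{4}\right) 5 = 92 + \left(- \frac{19}{2} - 343 + 14 + \frac{19}{4} \cdot 49\right) 5 = 92 + \left(- \frac{19}{2} - 343 + 14 + \frac{931}{4}\right) 5 = 92 - \frac{2115}{4} = - \frac{1747}{4}$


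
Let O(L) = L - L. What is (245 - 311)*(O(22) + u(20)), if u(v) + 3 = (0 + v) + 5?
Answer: -1452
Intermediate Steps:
u(v) = 2 + v (u(v) = -3 + ((0 + v) + 5) = -3 + (v + 5) = -3 + (5 + v) = 2 + v)
O(L) = 0
(245 - 311)*(O(22) + u(20)) = (245 - 311)*(0 + (2 + 20)) = -66*(0 + 22) = -66*22 = -1452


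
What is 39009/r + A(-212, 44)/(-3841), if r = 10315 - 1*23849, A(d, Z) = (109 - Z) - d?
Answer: -153582487/51984094 ≈ -2.9544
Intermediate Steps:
A(d, Z) = 109 - Z - d
r = -13534 (r = 10315 - 23849 = -13534)
39009/r + A(-212, 44)/(-3841) = 39009/(-13534) + (109 - 1*44 - 1*(-212))/(-3841) = 39009*(-1/13534) + (109 - 44 + 212)*(-1/3841) = -39009/13534 + 277*(-1/3841) = -39009/13534 - 277/3841 = -153582487/51984094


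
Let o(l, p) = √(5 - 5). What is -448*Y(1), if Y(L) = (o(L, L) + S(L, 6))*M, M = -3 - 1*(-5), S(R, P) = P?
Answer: -5376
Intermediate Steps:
M = 2 (M = -3 + 5 = 2)
o(l, p) = 0 (o(l, p) = √0 = 0)
Y(L) = 12 (Y(L) = (0 + 6)*2 = 6*2 = 12)
-448*Y(1) = -448*12 = -5376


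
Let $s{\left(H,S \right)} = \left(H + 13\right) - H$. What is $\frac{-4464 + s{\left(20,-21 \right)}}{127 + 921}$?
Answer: $- \frac{4451}{1048} \approx -4.2471$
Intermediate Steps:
$s{\left(H,S \right)} = 13$ ($s{\left(H,S \right)} = \left(13 + H\right) - H = 13$)
$\frac{-4464 + s{\left(20,-21 \right)}}{127 + 921} = \frac{-4464 + 13}{127 + 921} = - \frac{4451}{1048}$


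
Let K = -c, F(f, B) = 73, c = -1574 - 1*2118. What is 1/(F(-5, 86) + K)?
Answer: 1/3765 ≈ 0.00026560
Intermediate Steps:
c = -3692 (c = -1574 - 2118 = -3692)
K = 3692 (K = -1*(-3692) = 3692)
1/(F(-5, 86) + K) = 1/(73 + 3692) = 1/3765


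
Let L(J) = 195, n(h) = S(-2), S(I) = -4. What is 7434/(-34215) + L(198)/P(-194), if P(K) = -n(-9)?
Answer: 2214063/45620 ≈ 48.533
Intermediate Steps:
n(h) = -4
P(K) = 4 (P(K) = -1*(-4) = 4)
7434/(-34215) + L(198)/P(-194) = 7434/(-34215) + 195/4 = 7434*(-1/34215) + 195*(1/4) = -2478/11405 + 195/4 = 2214063/45620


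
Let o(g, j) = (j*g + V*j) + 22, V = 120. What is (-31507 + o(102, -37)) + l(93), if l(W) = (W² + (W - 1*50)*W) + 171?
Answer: -26880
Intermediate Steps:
o(g, j) = 22 + 120*j + g*j (o(g, j) = (j*g + 120*j) + 22 = (g*j + 120*j) + 22 = (120*j + g*j) + 22 = 22 + 120*j + g*j)
l(W) = 171 + W² + W*(-50 + W) (l(W) = (W² + (W - 50)*W) + 171 = (W² + (-50 + W)*W) + 171 = (W² + W*(-50 + W)) + 171 = 171 + W² + W*(-50 + W))
(-31507 + o(102, -37)) + l(93) = (-31507 + (22 + 120*(-37) + 102*(-37))) + (171 - 50*93 + 2*93²) = (-31507 + (22 - 4440 - 3774)) + (171 - 4650 + 2*8649) = (-31507 - 8192) + (171 - 4650 + 17298) = -39699 + 12819 = -26880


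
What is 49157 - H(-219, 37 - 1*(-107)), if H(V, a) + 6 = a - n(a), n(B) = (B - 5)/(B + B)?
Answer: 14117611/288 ≈ 49020.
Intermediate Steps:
n(B) = (-5 + B)/(2*B) (n(B) = (-5 + B)/((2*B)) = (-5 + B)*(1/(2*B)) = (-5 + B)/(2*B))
H(V, a) = -6 + a - (-5 + a)/(2*a) (H(V, a) = -6 + (a - (-5 + a)/(2*a)) = -6 + a - (-5 + a)/(2*a))
49157 - H(-219, 37 - 1*(-107)) = 49157 - (-13/2 + (37 - 1*(-107)) + 5/(2*(37 - 1*(-107)))) = 49157 - (-13/2 + (37 + 107) + 5/(2*(37 + 107))) = 49157 - (-13/2 + 144 + (5/2)/144) = 49157 - (-13/2 + 144 + (5/2)*(1/144)) = 49157 - (-13/2 + 144 + 5/288) = 49157 - 1*39605/288 = 49157 - 39605/288 = 14117611/288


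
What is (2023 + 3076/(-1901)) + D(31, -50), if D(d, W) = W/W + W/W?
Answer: 3846449/1901 ≈ 2023.4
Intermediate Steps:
D(d, W) = 2 (D(d, W) = 1 + 1 = 2)
(2023 + 3076/(-1901)) + D(31, -50) = (2023 + 3076/(-1901)) + 2 = (2023 + 3076*(-1/1901)) + 2 = (2023 - 3076/1901) + 2 = 3842647/1901 + 2 = 3846449/1901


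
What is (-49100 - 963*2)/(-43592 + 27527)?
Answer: 51026/16065 ≈ 3.1762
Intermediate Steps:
(-49100 - 963*2)/(-43592 + 27527) = (-49100 - 1926)/(-16065) = -51026*(-1/16065) = 51026/16065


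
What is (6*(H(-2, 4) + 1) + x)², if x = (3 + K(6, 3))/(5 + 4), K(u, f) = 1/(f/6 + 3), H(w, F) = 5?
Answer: 5248681/3969 ≈ 1322.4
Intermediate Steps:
K(u, f) = 1/(3 + f/6) (K(u, f) = 1/(f*(⅙) + 3) = 1/(f/6 + 3) = 1/(3 + f/6))
x = 23/63 (x = (3 + 6/(18 + 3))/(5 + 4) = (3 + 6/21)/9 = (3 + 6*(1/21))*(⅑) = (3 + 2/7)*(⅑) = (23/7)*(⅑) = 23/63 ≈ 0.36508)
(6*(H(-2, 4) + 1) + x)² = (6*(5 + 1) + 23/63)² = (6*6 + 23/63)² = (36 + 23/63)² = (2291/63)² = 5248681/3969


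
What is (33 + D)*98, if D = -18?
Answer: 1470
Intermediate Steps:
(33 + D)*98 = (33 - 18)*98 = 15*98 = 1470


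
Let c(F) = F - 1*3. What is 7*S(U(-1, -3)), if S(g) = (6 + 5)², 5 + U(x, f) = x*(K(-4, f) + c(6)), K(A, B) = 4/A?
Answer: 847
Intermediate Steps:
c(F) = -3 + F (c(F) = F - 3 = -3 + F)
U(x, f) = -5 + 2*x (U(x, f) = -5 + x*(4/(-4) + (-3 + 6)) = -5 + x*(4*(-¼) + 3) = -5 + x*(-1 + 3) = -5 + x*2 = -5 + 2*x)
S(g) = 121 (S(g) = 11² = 121)
7*S(U(-1, -3)) = 7*121 = 847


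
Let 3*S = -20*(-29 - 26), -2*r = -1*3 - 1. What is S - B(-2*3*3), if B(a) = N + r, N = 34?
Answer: 992/3 ≈ 330.67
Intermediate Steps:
r = 2 (r = -(-1*3 - 1)/2 = -(-3 - 1)/2 = -½*(-4) = 2)
B(a) = 36 (B(a) = 34 + 2 = 36)
S = 1100/3 (S = (-20*(-29 - 26))/3 = (-20*(-55))/3 = (⅓)*1100 = 1100/3 ≈ 366.67)
S - B(-2*3*3) = 1100/3 - 1*36 = 1100/3 - 36 = 992/3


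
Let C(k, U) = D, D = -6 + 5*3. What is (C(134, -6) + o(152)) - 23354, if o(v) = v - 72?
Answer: -23265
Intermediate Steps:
o(v) = -72 + v
D = 9 (D = -6 + 15 = 9)
C(k, U) = 9
(C(134, -6) + o(152)) - 23354 = (9 + (-72 + 152)) - 23354 = (9 + 80) - 23354 = 89 - 23354 = -23265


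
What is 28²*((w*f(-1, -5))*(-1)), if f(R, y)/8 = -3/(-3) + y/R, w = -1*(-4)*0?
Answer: 0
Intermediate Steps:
w = 0 (w = 4*0 = 0)
f(R, y) = 8 + 8*y/R (f(R, y) = 8*(-3/(-3) + y/R) = 8*(-3*(-⅓) + y/R) = 8*(1 + y/R) = 8 + 8*y/R)
28²*((w*f(-1, -5))*(-1)) = 28²*((0*(8 + 8*(-5)/(-1)))*(-1)) = 784*((0*(8 + 8*(-5)*(-1)))*(-1)) = 784*((0*(8 + 40))*(-1)) = 784*((0*48)*(-1)) = 784*(0*(-1)) = 784*0 = 0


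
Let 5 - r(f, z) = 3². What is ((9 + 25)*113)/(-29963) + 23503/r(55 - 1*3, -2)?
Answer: -704235757/119852 ≈ -5875.9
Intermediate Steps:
r(f, z) = -4 (r(f, z) = 5 - 1*3² = 5 - 1*9 = 5 - 9 = -4)
((9 + 25)*113)/(-29963) + 23503/r(55 - 1*3, -2) = ((9 + 25)*113)/(-29963) + 23503/(-4) = (34*113)*(-1/29963) + 23503*(-¼) = 3842*(-1/29963) - 23503/4 = -3842/29963 - 23503/4 = -704235757/119852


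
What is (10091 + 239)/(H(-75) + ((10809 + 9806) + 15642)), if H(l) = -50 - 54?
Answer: 10330/36153 ≈ 0.28573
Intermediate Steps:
H(l) = -104
(10091 + 239)/(H(-75) + ((10809 + 9806) + 15642)) = (10091 + 239)/(-104 + ((10809 + 9806) + 15642)) = 10330/(-104 + (20615 + 15642)) = 10330/(-104 + 36257) = 10330/36153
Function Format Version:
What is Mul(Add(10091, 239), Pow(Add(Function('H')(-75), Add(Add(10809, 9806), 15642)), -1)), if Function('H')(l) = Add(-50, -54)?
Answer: Rational(10330, 36153) ≈ 0.28573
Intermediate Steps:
Function('H')(l) = -104
Mul(Add(10091, 239), Pow(Add(Function('H')(-75), Add(Add(10809, 9806), 15642)), -1)) = Mul(Add(10091, 239), Pow(Add(-104, Add(Add(10809, 9806), 15642)), -1)) = Mul(10330, Pow(Add(-104, Add(20615, 15642)), -1)) = Mul(10330, Pow(Add(-104, 36257), -1)) = Mul(10330, Pow(36153, -1)) = Mul(10330, Rational(1, 36153)) = Rational(10330, 36153)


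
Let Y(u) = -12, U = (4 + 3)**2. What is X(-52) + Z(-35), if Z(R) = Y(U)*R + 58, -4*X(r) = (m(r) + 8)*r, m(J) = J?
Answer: -94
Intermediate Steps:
U = 49 (U = 7**2 = 49)
X(r) = -r*(8 + r)/4 (X(r) = -(r + 8)*r/4 = -(8 + r)*r/4 = -r*(8 + r)/4)
Z(R) = 58 - 12*R (Z(R) = -12*R + 58 = 58 - 12*R)
X(-52) + Z(-35) = -1/4*(-52)*(8 - 52) + (58 - 12*(-35)) = -1/4*(-52)*(-44) + (58 + 420) = -572 + 478 = -94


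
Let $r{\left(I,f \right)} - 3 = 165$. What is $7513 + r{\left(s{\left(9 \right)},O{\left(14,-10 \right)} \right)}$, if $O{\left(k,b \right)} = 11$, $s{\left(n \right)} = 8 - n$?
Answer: $7681$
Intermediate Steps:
$r{\left(I,f \right)} = 168$ ($r{\left(I,f \right)} = 3 + 165 = 168$)
$7513 + r{\left(s{\left(9 \right)},O{\left(14,-10 \right)} \right)} = 7513 + 168 = 7681$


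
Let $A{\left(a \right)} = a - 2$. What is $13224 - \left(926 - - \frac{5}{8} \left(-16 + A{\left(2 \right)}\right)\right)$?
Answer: $12308$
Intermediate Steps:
$A{\left(a \right)} = -2 + a$ ($A{\left(a \right)} = a - 2 = -2 + a$)
$13224 - \left(926 - - \frac{5}{8} \left(-16 + A{\left(2 \right)}\right)\right) = 13224 - \left(926 - - \frac{5}{8} \left(-16 + \left(-2 + 2\right)\right)\right) = 13224 - \left(926 - \left(-5\right) \frac{1}{8} \left(-16 + 0\right)\right) = 13224 - \left(926 - \left(- \frac{5}{8}\right) \left(-16\right)\right) = 13224 - \left(926 - 10\right) = 13224 - 916 = 12308$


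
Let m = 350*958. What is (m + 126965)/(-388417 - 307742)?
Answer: -462265/696159 ≈ -0.66402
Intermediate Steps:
m = 335300
(m + 126965)/(-388417 - 307742) = (335300 + 126965)/(-388417 - 307742) = 462265/(-696159) = 462265*(-1/696159) = -462265/696159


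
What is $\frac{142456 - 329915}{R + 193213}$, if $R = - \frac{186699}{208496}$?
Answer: $- \frac{39084451664}{40283950949} \approx -0.97022$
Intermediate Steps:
$R = - \frac{186699}{208496}$ ($R = \left(-186699\right) \frac{1}{208496} = - \frac{186699}{208496} \approx -0.89546$)
$\frac{142456 - 329915}{R + 193213} = \frac{142456 - 329915}{- \frac{186699}{208496} + 193213} = - \frac{187459}{\frac{40283950949}{208496}} = \left(-187459\right) \frac{208496}{40283950949} = - \frac{39084451664}{40283950949}$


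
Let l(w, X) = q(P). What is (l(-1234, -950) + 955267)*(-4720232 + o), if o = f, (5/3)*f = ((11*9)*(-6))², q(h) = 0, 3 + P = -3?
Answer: -21534251548084/5 ≈ -4.3068e+12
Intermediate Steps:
P = -6 (P = -3 - 3 = -6)
f = 1058508/5 (f = 3*((11*9)*(-6))²/5 = 3*(99*(-6))²/5 = (⅗)*(-594)² = (⅗)*352836 = 1058508/5 ≈ 2.1170e+5)
o = 1058508/5 ≈ 2.1170e+5
l(w, X) = 0
(l(-1234, -950) + 955267)*(-4720232 + o) = (0 + 955267)*(-4720232 + 1058508/5) = 955267*(-22542652/5) = -21534251548084/5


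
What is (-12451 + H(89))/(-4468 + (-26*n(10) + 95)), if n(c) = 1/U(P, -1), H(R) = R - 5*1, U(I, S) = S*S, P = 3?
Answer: 149/53 ≈ 2.8113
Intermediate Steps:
U(I, S) = S²
H(R) = -5 + R (H(R) = R - 5 = -5 + R)
n(c) = 1 (n(c) = 1/((-1)²) = 1/1 = 1)
(-12451 + H(89))/(-4468 + (-26*n(10) + 95)) = (-12451 + (-5 + 89))/(-4468 + (-26*1 + 95)) = (-12451 + 84)/(-4468 + (-26 + 95)) = -12367/(-4468 + 69) = -12367/(-4399) = -12367*(-1/4399) = 149/53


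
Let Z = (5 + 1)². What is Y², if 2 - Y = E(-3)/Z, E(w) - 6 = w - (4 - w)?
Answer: 361/81 ≈ 4.4568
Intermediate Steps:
Z = 36 (Z = 6² = 36)
E(w) = 2 + 2*w (E(w) = 6 + (w - (4 - w)) = 6 + (w + (-4 + w)) = 6 + (-4 + 2*w) = 2 + 2*w)
Y = 19/9 (Y = 2 - (2 + 2*(-3))/36 = 2 - (2 - 6)/36 = 2 - (-4)/36 = 2 - 1*(-⅑) = 2 + ⅑ = 19/9 ≈ 2.1111)
Y² = (19/9)² = 361/81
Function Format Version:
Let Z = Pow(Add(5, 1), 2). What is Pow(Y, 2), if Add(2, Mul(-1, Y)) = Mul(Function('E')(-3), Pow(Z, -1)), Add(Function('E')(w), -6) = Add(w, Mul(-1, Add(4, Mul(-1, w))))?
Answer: Rational(361, 81) ≈ 4.4568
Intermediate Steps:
Z = 36 (Z = Pow(6, 2) = 36)
Function('E')(w) = Add(2, Mul(2, w)) (Function('E')(w) = Add(6, Add(w, Mul(-1, Add(4, Mul(-1, w))))) = Add(6, Add(w, Add(-4, w))) = Add(6, Add(-4, Mul(2, w))) = Add(2, Mul(2, w)))
Y = Rational(19, 9) (Y = Add(2, Mul(-1, Mul(Add(2, Mul(2, -3)), Pow(36, -1)))) = Add(2, Mul(-1, Mul(Add(2, -6), Rational(1, 36)))) = Add(2, Mul(-1, Mul(-4, Rational(1, 36)))) = Add(2, Mul(-1, Rational(-1, 9))) = Add(2, Rational(1, 9)) = Rational(19, 9) ≈ 2.1111)
Pow(Y, 2) = Pow(Rational(19, 9), 2) = Rational(361, 81)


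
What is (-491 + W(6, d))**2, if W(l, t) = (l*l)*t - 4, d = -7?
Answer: 558009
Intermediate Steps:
W(l, t) = -4 + t*l**2 (W(l, t) = l**2*t - 4 = t*l**2 - 4 = -4 + t*l**2)
(-491 + W(6, d))**2 = (-491 + (-4 - 7*6**2))**2 = (-491 + (-4 - 7*36))**2 = (-491 + (-4 - 252))**2 = (-491 - 256)**2 = (-747)**2 = 558009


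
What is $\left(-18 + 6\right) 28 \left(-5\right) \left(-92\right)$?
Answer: $-154560$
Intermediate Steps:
$\left(-18 + 6\right) 28 \left(-5\right) \left(-92\right) = \left(-12\right) \left(-140\right) \left(-92\right) = 1680 \left(-92\right) = -154560$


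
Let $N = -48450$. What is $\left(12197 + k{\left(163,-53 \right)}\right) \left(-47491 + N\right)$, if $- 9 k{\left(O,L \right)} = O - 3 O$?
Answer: $- \frac{10563008159}{9} \approx -1.1737 \cdot 10^{9}$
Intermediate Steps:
$k{\left(O,L \right)} = \frac{2 O}{9}$ ($k{\left(O,L \right)} = - \frac{O - 3 O}{9} = - \frac{\left(-2\right) O}{9} = \frac{2 O}{9}$)
$\left(12197 + k{\left(163,-53 \right)}\right) \left(-47491 + N\right) = \left(12197 + \frac{2}{9} \cdot 163\right) \left(-47491 - 48450\right) = \left(12197 + \frac{326}{9}\right) \left(-95941\right) = \frac{110099}{9} \left(-95941\right) = - \frac{10563008159}{9}$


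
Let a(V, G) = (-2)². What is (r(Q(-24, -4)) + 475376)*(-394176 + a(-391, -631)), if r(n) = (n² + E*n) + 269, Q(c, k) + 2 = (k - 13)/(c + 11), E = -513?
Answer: -31708814544404/169 ≈ -1.8763e+11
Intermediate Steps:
a(V, G) = 4
Q(c, k) = -2 + (-13 + k)/(11 + c) (Q(c, k) = -2 + (k - 13)/(c + 11) = -2 + (-13 + k)/(11 + c))
r(n) = 269 + n² - 513*n (r(n) = (n² - 513*n) + 269 = 269 + n² - 513*n)
(r(Q(-24, -4)) + 475376)*(-394176 + a(-391, -631)) = ((269 + ((-35 - 4 - 2*(-24))/(11 - 24))² - 513*(-35 - 4 - 2*(-24))/(11 - 24)) + 475376)*(-394176 + 4) = ((269 + ((-35 - 4 + 48)/(-13))² - 513*(-35 - 4 + 48)/(-13)) + 475376)*(-394172) = ((269 + (-1/13*9)² - (-513)*9/13) + 475376)*(-394172) = ((269 + (-9/13)² - 513*(-9/13)) + 475376)*(-394172) = ((269 + 81/169 + 4617/13) + 475376)*(-394172) = (105563/169 + 475376)*(-394172) = (80444107/169)*(-394172) = -31708814544404/169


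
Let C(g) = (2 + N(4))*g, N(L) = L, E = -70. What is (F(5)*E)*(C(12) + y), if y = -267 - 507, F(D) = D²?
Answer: 1228500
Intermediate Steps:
C(g) = 6*g (C(g) = (2 + 4)*g = 6*g)
y = -774
(F(5)*E)*(C(12) + y) = (5²*(-70))*(6*12 - 774) = (25*(-70))*(72 - 774) = -1750*(-702) = 1228500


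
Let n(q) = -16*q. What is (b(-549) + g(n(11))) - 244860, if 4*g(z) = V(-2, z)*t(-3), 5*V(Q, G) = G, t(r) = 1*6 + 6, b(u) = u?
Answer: -1227573/5 ≈ -2.4551e+5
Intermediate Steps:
t(r) = 12 (t(r) = 6 + 6 = 12)
V(Q, G) = G/5
g(z) = 3*z/5 (g(z) = ((z/5)*12)/4 = (12*z/5)/4 = 3*z/5)
(b(-549) + g(n(11))) - 244860 = (-549 + 3*(-16*11)/5) - 244860 = (-549 + (3/5)*(-176)) - 244860 = (-549 - 528/5) - 244860 = -3273/5 - 244860 = -1227573/5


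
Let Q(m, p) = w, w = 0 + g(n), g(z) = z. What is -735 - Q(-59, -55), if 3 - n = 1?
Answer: -737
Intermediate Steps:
n = 2 (n = 3 - 1*1 = 3 - 1 = 2)
w = 2 (w = 0 + 2 = 2)
Q(m, p) = 2
-735 - Q(-59, -55) = -735 - 1*2 = -735 - 2 = -737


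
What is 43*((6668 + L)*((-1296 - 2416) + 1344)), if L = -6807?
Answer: 14153536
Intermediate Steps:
43*((6668 + L)*((-1296 - 2416) + 1344)) = 43*((6668 - 6807)*((-1296 - 2416) + 1344)) = 43*(-139*(-3712 + 1344)) = 43*(-139*(-2368)) = 43*329152 = 14153536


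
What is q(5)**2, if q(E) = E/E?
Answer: 1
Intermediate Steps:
q(E) = 1
q(5)**2 = 1**2 = 1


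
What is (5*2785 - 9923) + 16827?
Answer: 20829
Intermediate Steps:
(5*2785 - 9923) + 16827 = (13925 - 9923) + 16827 = 4002 + 16827 = 20829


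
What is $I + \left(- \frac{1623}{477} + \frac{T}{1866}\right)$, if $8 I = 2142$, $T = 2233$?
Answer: $\frac{52523573}{197796} \approx 265.54$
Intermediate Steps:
$I = \frac{1071}{4}$ ($I = \frac{1}{8} \cdot 2142 = \frac{1071}{4} \approx 267.75$)
$I + \left(- \frac{1623}{477} + \frac{T}{1866}\right) = \frac{1071}{4} + \left(- \frac{1623}{477} + \frac{2233}{1866}\right) = \frac{1071}{4} + \left(\left(-1623\right) \frac{1}{477} + 2233 \cdot \frac{1}{1866}\right) = \frac{1071}{4} + \left(- \frac{541}{159} + \frac{2233}{1866}\right) = \frac{1071}{4} - \frac{218153}{98898} = \frac{52523573}{197796}$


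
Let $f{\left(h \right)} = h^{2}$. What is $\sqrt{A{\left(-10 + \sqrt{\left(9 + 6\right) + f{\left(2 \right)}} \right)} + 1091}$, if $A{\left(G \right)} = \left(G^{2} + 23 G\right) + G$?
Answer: $\sqrt{970 + 4 \sqrt{19}} \approx 31.423$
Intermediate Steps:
$A{\left(G \right)} = G^{2} + 24 G$
$\sqrt{A{\left(-10 + \sqrt{\left(9 + 6\right) + f{\left(2 \right)}} \right)} + 1091} = \sqrt{\left(-10 + \sqrt{\left(9 + 6\right) + 2^{2}}\right) \left(24 - \left(10 - \sqrt{\left(9 + 6\right) + 2^{2}}\right)\right) + 1091} = \sqrt{\left(-10 + \sqrt{15 + 4}\right) \left(24 - \left(10 - \sqrt{15 + 4}\right)\right) + 1091} = \sqrt{\left(-10 + \sqrt{19}\right) \left(24 - \left(10 - \sqrt{19}\right)\right) + 1091} = \sqrt{\left(-10 + \sqrt{19}\right) \left(14 + \sqrt{19}\right) + 1091} = \sqrt{1091 + \left(-10 + \sqrt{19}\right) \left(14 + \sqrt{19}\right)}$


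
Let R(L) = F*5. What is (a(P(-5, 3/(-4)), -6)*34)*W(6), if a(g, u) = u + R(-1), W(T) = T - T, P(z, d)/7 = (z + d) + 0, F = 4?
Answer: 0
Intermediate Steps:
R(L) = 20 (R(L) = 4*5 = 20)
P(z, d) = 7*d + 7*z (P(z, d) = 7*((z + d) + 0) = 7*((d + z) + 0) = 7*(d + z) = 7*d + 7*z)
W(T) = 0
a(g, u) = 20 + u (a(g, u) = u + 20 = 20 + u)
(a(P(-5, 3/(-4)), -6)*34)*W(6) = ((20 - 6)*34)*0 = (14*34)*0 = 476*0 = 0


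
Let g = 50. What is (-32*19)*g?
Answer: -30400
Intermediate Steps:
(-32*19)*g = -32*19*50 = -608*50 = -30400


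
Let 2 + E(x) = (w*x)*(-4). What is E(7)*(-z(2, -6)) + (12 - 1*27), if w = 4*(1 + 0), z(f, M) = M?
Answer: -699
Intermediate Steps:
w = 4 (w = 4*1 = 4)
E(x) = -2 - 16*x (E(x) = -2 + (4*x)*(-4) = -2 - 16*x)
E(7)*(-z(2, -6)) + (12 - 1*27) = (-2 - 16*7)*(-1*(-6)) + (12 - 1*27) = (-2 - 112)*6 + (12 - 27) = -114*6 - 15 = -684 - 15 = -699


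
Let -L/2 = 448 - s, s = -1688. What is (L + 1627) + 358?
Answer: -2287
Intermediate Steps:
L = -4272 (L = -2*(448 - 1*(-1688)) = -2*(448 + 1688) = -2*2136 = -4272)
(L + 1627) + 358 = (-4272 + 1627) + 358 = -2645 + 358 = -2287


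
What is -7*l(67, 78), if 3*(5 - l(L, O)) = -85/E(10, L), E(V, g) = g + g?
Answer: -14665/402 ≈ -36.480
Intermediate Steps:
E(V, g) = 2*g
l(L, O) = 5 + 85/(6*L) (l(L, O) = 5 - (-85)/(3*(2*L)) = 5 - (-85)*1/(2*L)/3 = 5 - (-85)/(6*L) = 5 + 85/(6*L))
-7*l(67, 78) = -7*(5 + (85/6)/67) = -7*(5 + (85/6)*(1/67)) = -7*(5 + 85/402) = -7*2095/402 = -14665/402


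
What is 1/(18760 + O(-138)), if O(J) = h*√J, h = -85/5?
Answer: 9380/175988741 + 17*I*√138/351977482 ≈ 5.3299e-5 + 5.6738e-7*I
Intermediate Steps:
h = -17 (h = -85*⅕ = -17)
O(J) = -17*√J
1/(18760 + O(-138)) = 1/(18760 - 17*I*√138)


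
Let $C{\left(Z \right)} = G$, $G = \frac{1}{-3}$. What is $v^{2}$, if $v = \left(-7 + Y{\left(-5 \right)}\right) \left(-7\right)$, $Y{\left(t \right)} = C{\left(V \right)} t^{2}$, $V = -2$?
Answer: $\frac{103684}{9} \approx 11520.0$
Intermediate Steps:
$G = - \frac{1}{3} \approx -0.33333$
$C{\left(Z \right)} = - \frac{1}{3}$
$Y{\left(t \right)} = - \frac{t^{2}}{3}$
$v = \frac{322}{3}$ ($v = \left(-7 - \frac{\left(-5\right)^{2}}{3}\right) \left(-7\right) = \left(-7 - \frac{25}{3}\right) \left(-7\right) = \left(- \frac{46}{3}\right) \left(-7\right) = \frac{322}{3} \approx 107.33$)
$v^{2} = \left(\frac{322}{3}\right)^{2} = \frac{103684}{9}$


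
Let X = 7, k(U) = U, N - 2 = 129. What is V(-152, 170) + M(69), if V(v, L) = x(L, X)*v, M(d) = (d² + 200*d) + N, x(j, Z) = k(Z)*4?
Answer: 14436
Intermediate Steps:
N = 131 (N = 2 + 129 = 131)
x(j, Z) = 4*Z (x(j, Z) = Z*4 = 4*Z)
M(d) = 131 + d² + 200*d (M(d) = (d² + 200*d) + 131 = 131 + d² + 200*d)
V(v, L) = 28*v (V(v, L) = (4*7)*v = 28*v)
V(-152, 170) + M(69) = 28*(-152) + (131 + 69² + 200*69) = -4256 + (131 + 4761 + 13800) = -4256 + 18692 = 14436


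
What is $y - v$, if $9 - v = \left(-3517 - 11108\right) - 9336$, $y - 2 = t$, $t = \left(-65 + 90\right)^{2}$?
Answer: $-23343$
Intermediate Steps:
$t = 625$ ($t = 25^{2} = 625$)
$y = 627$ ($y = 2 + 625 = 627$)
$v = 23970$ ($v = 9 - \left(\left(-3517 - 11108\right) - 9336\right) = 9 - \left(-14625 - 9336\right) = 9 - -23961 = 9 + 23961 = 23970$)
$y - v = 627 - 23970 = -23343$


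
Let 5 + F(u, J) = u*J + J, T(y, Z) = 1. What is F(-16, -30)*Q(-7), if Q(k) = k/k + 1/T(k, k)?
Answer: 890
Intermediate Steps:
F(u, J) = -5 + J + J*u (F(u, J) = -5 + (u*J + J) = -5 + (J*u + J) = -5 + (J + J*u) = -5 + J + J*u)
Q(k) = 2 (Q(k) = k/k + 1/1 = 1 + 1*1 = 1 + 1 = 2)
F(-16, -30)*Q(-7) = (-5 - 30 - 30*(-16))*2 = (-5 - 30 + 480)*2 = 445*2 = 890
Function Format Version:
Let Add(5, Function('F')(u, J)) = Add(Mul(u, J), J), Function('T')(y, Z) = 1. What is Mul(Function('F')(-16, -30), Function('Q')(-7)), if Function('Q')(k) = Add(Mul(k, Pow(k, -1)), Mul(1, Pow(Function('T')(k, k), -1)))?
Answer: 890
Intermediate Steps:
Function('F')(u, J) = Add(-5, J, Mul(J, u)) (Function('F')(u, J) = Add(-5, Add(Mul(u, J), J)) = Add(-5, Add(Mul(J, u), J)) = Add(-5, Add(J, Mul(J, u))) = Add(-5, J, Mul(J, u)))
Function('Q')(k) = 2 (Function('Q')(k) = Add(Mul(k, Pow(k, -1)), Mul(1, Pow(1, -1))) = Add(1, Mul(1, 1)) = Add(1, 1) = 2)
Mul(Function('F')(-16, -30), Function('Q')(-7)) = Mul(Add(-5, -30, Mul(-30, -16)), 2) = Mul(Add(-5, -30, 480), 2) = Mul(445, 2) = 890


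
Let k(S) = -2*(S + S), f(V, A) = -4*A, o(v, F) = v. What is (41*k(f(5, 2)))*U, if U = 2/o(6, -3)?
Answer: 1312/3 ≈ 437.33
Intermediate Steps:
k(S) = -4*S
U = 1/3 (U = 2/6 = 2*(1/6) = 1/3 ≈ 0.33333)
(41*k(f(5, 2)))*U = (41*(-(-16)*2))*(1/3) = (41*(-4*(-8)))*(1/3) = (41*32)*(1/3) = 1312*(1/3) = 1312/3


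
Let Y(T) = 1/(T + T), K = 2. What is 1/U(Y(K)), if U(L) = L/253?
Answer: 1012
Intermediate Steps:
Y(T) = 1/(2*T)
U(L) = L/253 (U(L) = L*(1/253) = L/253)
1/U(Y(K)) = 1/(((½)/2)/253) = 1/(((½)*(½))/253) = 1/((1/253)*(¼)) = 1/(1/1012) = 1012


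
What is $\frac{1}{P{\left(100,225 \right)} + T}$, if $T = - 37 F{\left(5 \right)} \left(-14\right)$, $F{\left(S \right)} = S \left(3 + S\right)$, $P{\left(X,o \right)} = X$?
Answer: $\frac{1}{20820} \approx 4.8031 \cdot 10^{-5}$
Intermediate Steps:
$T = 20720$ ($T = - 37 \cdot 5 \left(3 + 5\right) \left(-14\right) = - 37 \cdot 5 \cdot 8 \left(-14\right) = \left(-37\right) 40 \left(-14\right) = \left(-1480\right) \left(-14\right) = 20720$)
$\frac{1}{P{\left(100,225 \right)} + T} = \frac{1}{100 + 20720} = \frac{1}{20820}$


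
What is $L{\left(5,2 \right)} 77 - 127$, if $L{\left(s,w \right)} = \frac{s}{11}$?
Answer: $-92$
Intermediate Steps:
$L{\left(s,w \right)} = \frac{s}{11}$ ($L{\left(s,w \right)} = s \frac{1}{11} = \frac{s}{11}$)
$L{\left(5,2 \right)} 77 - 127 = \frac{1}{11} \cdot 5 \cdot 77 - 127 = \frac{5}{11} \cdot 77 - 127 = 35 - 127 = -92$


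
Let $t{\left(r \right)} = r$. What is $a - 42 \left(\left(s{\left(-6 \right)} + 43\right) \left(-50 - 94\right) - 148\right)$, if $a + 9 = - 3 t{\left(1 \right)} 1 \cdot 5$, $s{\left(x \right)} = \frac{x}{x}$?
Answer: $272304$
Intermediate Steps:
$s{\left(x \right)} = 1$
$a = -24$ ($a = -9 + \left(-3\right) 1 \cdot 1 \cdot 5 = -9 - 15 = -24$)
$a - 42 \left(\left(s{\left(-6 \right)} + 43\right) \left(-50 - 94\right) - 148\right) = -24 - 42 \left(\left(1 + 43\right) \left(-50 - 94\right) - 148\right) = -24 - 42 \left(44 \left(-144\right) - 148\right) = -24 - 42 \left(-6336 - 148\right) = -24 - -272328 = -24 + 272328 = 272304$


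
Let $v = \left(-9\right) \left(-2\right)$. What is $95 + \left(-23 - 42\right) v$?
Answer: $-1075$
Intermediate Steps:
$v = 18$
$95 + \left(-23 - 42\right) v = 95 + \left(-23 - 42\right) 18 = 95 - 1170 = -1075$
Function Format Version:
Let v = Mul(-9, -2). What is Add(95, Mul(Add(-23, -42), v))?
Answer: -1075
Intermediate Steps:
v = 18
Add(95, Mul(Add(-23, -42), v)) = Add(95, Mul(Add(-23, -42), 18)) = Add(95, Mul(-65, 18)) = Add(95, -1170) = -1075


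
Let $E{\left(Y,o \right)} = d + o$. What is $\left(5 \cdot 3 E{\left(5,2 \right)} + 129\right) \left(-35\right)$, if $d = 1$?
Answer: $-6090$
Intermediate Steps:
$E{\left(Y,o \right)} = 1 + o$
$\left(5 \cdot 3 E{\left(5,2 \right)} + 129\right) \left(-35\right) = \left(5 \cdot 3 \left(1 + 2\right) + 129\right) \left(-35\right) = \left(15 \cdot 3 + 129\right) \left(-35\right) = \left(45 + 129\right) \left(-35\right) = 174 \left(-35\right) = -6090$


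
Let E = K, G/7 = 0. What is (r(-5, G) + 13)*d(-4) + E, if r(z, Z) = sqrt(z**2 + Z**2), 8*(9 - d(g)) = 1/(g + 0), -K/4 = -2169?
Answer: 141417/16 ≈ 8838.6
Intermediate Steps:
K = 8676 (K = -4*(-2169) = 8676)
G = 0 (G = 7*0 = 0)
d(g) = 9 - 1/(8*g) (d(g) = 9 - 1/(8*(g + 0)) = 9 - 1/(8*g))
r(z, Z) = sqrt(Z**2 + z**2)
E = 8676
(r(-5, G) + 13)*d(-4) + E = (sqrt(0**2 + (-5)**2) + 13)*(9 - 1/8/(-4)) + 8676 = (sqrt(0 + 25) + 13)*(9 - 1/8*(-1/4)) + 8676 = (sqrt(25) + 13)*(9 + 1/32) + 8676 = (5 + 13)*(289/32) + 8676 = 18*(289/32) + 8676 = 2601/16 + 8676 = 141417/16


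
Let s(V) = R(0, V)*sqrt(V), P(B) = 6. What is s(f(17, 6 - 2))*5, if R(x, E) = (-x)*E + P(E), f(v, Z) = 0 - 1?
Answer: 30*I ≈ 30.0*I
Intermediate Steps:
f(v, Z) = -1
R(x, E) = 6 - E*x (R(x, E) = (-x)*E + 6 = -E*x + 6 = 6 - E*x)
s(V) = 6*sqrt(V) (s(V) = (6 - 1*V*0)*sqrt(V) = (6 + 0)*sqrt(V) = 6*sqrt(V))
s(f(17, 6 - 2))*5 = (6*sqrt(-1))*5 = (6*I)*5 = 30*I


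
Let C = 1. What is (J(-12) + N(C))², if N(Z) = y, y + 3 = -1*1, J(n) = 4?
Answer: 0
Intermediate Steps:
y = -4 (y = -3 - 1*1 = -3 - 1 = -4)
N(Z) = -4
(J(-12) + N(C))² = (4 - 4)² = 0² = 0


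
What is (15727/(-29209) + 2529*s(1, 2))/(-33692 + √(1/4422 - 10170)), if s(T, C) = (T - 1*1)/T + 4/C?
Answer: -22008721272831480/146619894235363523 - 147723395*I*√198865029858/146619894235363523 ≈ -0.15011 - 0.0004493*I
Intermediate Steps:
s(T, C) = 4/C + (-1 + T)/T (s(T, C) = (T - 1)/T + 4/C = (-1 + T)/T + 4/C = 4/C + (-1 + T)/T)
(15727/(-29209) + 2529*s(1, 2))/(-33692 + √(1/4422 - 10170)) = (15727/(-29209) + 2529*(1 - 1/1 + 4/2))/(-33692 + √(1/4422 - 10170)) = (15727*(-1/29209) + 2529*(1 - 1*1 + 4*(½)))/(-33692 + √(1/4422 - 10170)) = (-15727/29209 + 2529*(1 - 1 + 2))/(-33692 + √(-44971739/4422)) = (-15727/29209 + 2529*2)/(-33692 + I*√198865029858/4422) = (-15727/29209 + 5058)/(-33692 + I*√198865029858/4422) = 147723395/(29209*(-33692 + I*√198865029858/4422))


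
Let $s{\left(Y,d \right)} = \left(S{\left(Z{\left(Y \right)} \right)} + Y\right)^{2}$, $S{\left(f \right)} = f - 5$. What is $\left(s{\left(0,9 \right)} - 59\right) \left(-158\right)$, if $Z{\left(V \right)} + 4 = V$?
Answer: $-3476$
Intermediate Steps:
$Z{\left(V \right)} = -4 + V$
$S{\left(f \right)} = -5 + f$
$s{\left(Y,d \right)} = \left(-9 + 2 Y\right)^{2}$ ($s{\left(Y,d \right)} = \left(\left(-5 + \left(-4 + Y\right)\right) + Y\right)^{2} = \left(\left(-9 + Y\right) + Y\right)^{2} = \left(-9 + 2 Y\right)^{2}$)
$\left(s{\left(0,9 \right)} - 59\right) \left(-158\right) = \left(\left(-9 + 2 \cdot 0\right)^{2} - 59\right) \left(-158\right) = \left(\left(-9 + 0\right)^{2} - 59\right) \left(-158\right) = \left(\left(-9\right)^{2} - 59\right) \left(-158\right) = \left(81 - 59\right) \left(-158\right) = 22 \left(-158\right) = -3476$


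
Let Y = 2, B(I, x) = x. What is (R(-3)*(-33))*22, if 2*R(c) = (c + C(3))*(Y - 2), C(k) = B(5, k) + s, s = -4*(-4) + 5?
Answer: 0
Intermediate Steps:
s = 21 (s = 16 + 5 = 21)
C(k) = 21 + k (C(k) = k + 21 = 21 + k)
R(c) = 0 (R(c) = ((c + (21 + 3))*(2 - 2))/2 = ((c + 24)*0)/2 = ((24 + c)*0)/2 = (½)*0 = 0)
(R(-3)*(-33))*22 = (0*(-33))*22 = 0*22 = 0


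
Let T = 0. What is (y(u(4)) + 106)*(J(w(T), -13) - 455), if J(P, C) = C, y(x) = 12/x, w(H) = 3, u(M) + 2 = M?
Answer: -52416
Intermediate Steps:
u(M) = -2 + M
(y(u(4)) + 106)*(J(w(T), -13) - 455) = (12/(-2 + 4) + 106)*(-13 - 455) = (12/2 + 106)*(-468) = (12*(1/2) + 106)*(-468) = (6 + 106)*(-468) = 112*(-468) = -52416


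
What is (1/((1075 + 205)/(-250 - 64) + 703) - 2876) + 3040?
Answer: 17996041/109731 ≈ 164.00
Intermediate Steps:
(1/((1075 + 205)/(-250 - 64) + 703) - 2876) + 3040 = (1/(1280/(-314) + 703) - 2876) + 3040 = (1/(1280*(-1/314) + 703) - 2876) + 3040 = (1/(-640/157 + 703) - 2876) + 3040 = (1/(109731/157) - 2876) + 3040 = (157/109731 - 2876) + 3040 = -315586199/109731 + 3040 = 17996041/109731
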